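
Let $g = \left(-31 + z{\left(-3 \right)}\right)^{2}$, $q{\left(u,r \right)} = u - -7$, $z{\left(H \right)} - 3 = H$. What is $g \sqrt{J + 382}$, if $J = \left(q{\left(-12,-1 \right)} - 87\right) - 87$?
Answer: $961 \sqrt{203} \approx 13692.0$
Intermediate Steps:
$z{\left(H \right)} = 3 + H$
$q{\left(u,r \right)} = 7 + u$ ($q{\left(u,r \right)} = u + 7 = 7 + u$)
$J = -179$ ($J = \left(\left(7 - 12\right) - 87\right) - 87 = \left(-5 - 87\right) - 87 = -92 - 87 = -179$)
$g = 961$ ($g = \left(-31 + \left(3 - 3\right)\right)^{2} = \left(-31 + 0\right)^{2} = \left(-31\right)^{2} = 961$)
$g \sqrt{J + 382} = 961 \sqrt{-179 + 382} = 961 \sqrt{203}$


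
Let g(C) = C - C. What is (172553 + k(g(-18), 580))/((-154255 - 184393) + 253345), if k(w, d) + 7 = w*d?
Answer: -172546/85303 ≈ -2.0227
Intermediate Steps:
g(C) = 0
k(w, d) = -7 + d*w (k(w, d) = -7 + w*d = -7 + d*w)
(172553 + k(g(-18), 580))/((-154255 - 184393) + 253345) = (172553 + (-7 + 580*0))/((-154255 - 184393) + 253345) = (172553 + (-7 + 0))/(-338648 + 253345) = (172553 - 7)/(-85303) = 172546*(-1/85303) = -172546/85303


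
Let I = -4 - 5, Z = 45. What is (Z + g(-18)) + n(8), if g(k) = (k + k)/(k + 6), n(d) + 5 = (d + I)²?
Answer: 44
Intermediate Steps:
I = -9
n(d) = -5 + (-9 + d)² (n(d) = -5 + (d - 9)² = -5 + (-9 + d)²)
g(k) = 2*k/(6 + k) (g(k) = (2*k)/(6 + k) = 2*k/(6 + k))
(Z + g(-18)) + n(8) = (45 + 2*(-18)/(6 - 18)) + (-5 + (-9 + 8)²) = (45 + 2*(-18)/(-12)) + (-5 + (-1)²) = (45 + 2*(-18)*(-1/12)) + (-5 + 1) = (45 + 3) - 4 = 48 - 4 = 44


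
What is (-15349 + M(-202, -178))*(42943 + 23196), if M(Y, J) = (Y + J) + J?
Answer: -1052073073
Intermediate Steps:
M(Y, J) = Y + 2*J (M(Y, J) = (J + Y) + J = Y + 2*J)
(-15349 + M(-202, -178))*(42943 + 23196) = (-15349 + (-202 + 2*(-178)))*(42943 + 23196) = (-15349 + (-202 - 356))*66139 = (-15349 - 558)*66139 = -15907*66139 = -1052073073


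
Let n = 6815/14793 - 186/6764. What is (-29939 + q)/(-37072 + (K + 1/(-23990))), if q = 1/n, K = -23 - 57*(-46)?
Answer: 15564840889465670/17923382068336451 ≈ 0.86841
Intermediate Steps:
K = 2599 (K = -23 + 2622 = 2599)
n = 21672581/50029926 (n = 6815*(1/14793) - 186*1/6764 = 6815/14793 - 93/3382 = 21672581/50029926 ≈ 0.43319)
q = 50029926/21672581 (q = 1/(21672581/50029926) = 50029926/21672581 ≈ 2.3084)
(-29939 + q)/(-37072 + (K + 1/(-23990))) = (-29939 + 50029926/21672581)/(-37072 + (2599 + 1/(-23990))) = -648805372633/(21672581*(-37072 + (2599 - 1/23990))) = -648805372633/(21672581*(-37072 + 62350009/23990)) = -648805372633/(21672581*(-827007271/23990)) = -648805372633/21672581*(-23990/827007271) = 15564840889465670/17923382068336451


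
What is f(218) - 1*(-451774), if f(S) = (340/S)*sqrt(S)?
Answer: 451774 + 170*sqrt(218)/109 ≈ 4.5180e+5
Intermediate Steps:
f(S) = 340/sqrt(S)
f(218) - 1*(-451774) = 340/sqrt(218) - 1*(-451774) = 340*(sqrt(218)/218) + 451774 = 170*sqrt(218)/109 + 451774 = 451774 + 170*sqrt(218)/109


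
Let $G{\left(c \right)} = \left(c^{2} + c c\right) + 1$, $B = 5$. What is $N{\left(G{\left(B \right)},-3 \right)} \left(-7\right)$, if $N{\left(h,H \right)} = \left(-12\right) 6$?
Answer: $504$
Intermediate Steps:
$G{\left(c \right)} = 1 + 2 c^{2}$ ($G{\left(c \right)} = \left(c^{2} + c^{2}\right) + 1 = 2 c^{2} + 1 = 1 + 2 c^{2}$)
$N{\left(h,H \right)} = -72$
$N{\left(G{\left(B \right)},-3 \right)} \left(-7\right) = \left(-72\right) \left(-7\right) = 504$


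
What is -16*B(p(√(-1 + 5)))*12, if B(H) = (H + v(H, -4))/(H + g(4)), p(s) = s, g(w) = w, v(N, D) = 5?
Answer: -224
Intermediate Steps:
B(H) = (5 + H)/(4 + H) (B(H) = (H + 5)/(H + 4) = (5 + H)/(4 + H))
-16*B(p(√(-1 + 5)))*12 = -16*(5 + √(-1 + 5))/(4 + √(-1 + 5))*12 = -16*(5 + √4)/(4 + √4)*12 = -16*(5 + 2)/(4 + 2)*12 = -16*7/6*12 = -56/3*12 = -224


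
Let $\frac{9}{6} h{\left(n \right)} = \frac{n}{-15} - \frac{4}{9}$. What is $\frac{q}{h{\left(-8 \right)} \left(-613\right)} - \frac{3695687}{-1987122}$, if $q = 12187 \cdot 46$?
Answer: $- \frac{37592448238973}{2436211572} \approx -15431.0$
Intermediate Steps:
$q = 560602$
$h{\left(n \right)} = - \frac{8}{27} - \frac{2 n}{45}$ ($h{\left(n \right)} = \frac{2 \left(\frac{n}{-15} - \frac{4}{9}\right)}{3} = \frac{2 \left(n \left(- \frac{1}{15}\right) - \frac{4}{9}\right)}{3} = \frac{2 \left(- \frac{n}{15} - \frac{4}{9}\right)}{3} = \frac{2 \left(- \frac{4}{9} - \frac{n}{15}\right)}{3} = - \frac{8}{27} - \frac{2 n}{45}$)
$\frac{q}{h{\left(-8 \right)} \left(-613\right)} - \frac{3695687}{-1987122} = \frac{560602}{\left(- \frac{8}{27} - - \frac{16}{45}\right) \left(-613\right)} - \frac{3695687}{-1987122} = \frac{560602}{\left(- \frac{8}{27} + \frac{16}{45}\right) \left(-613\right)} - - \frac{3695687}{1987122} = \frac{560602}{\frac{8}{135} \left(-613\right)} + \frac{3695687}{1987122} = \frac{560602}{- \frac{4904}{135}} + \frac{3695687}{1987122} = 560602 \left(- \frac{135}{4904}\right) + \frac{3695687}{1987122} = - \frac{37840635}{2452} + \frac{3695687}{1987122} = - \frac{37592448238973}{2436211572}$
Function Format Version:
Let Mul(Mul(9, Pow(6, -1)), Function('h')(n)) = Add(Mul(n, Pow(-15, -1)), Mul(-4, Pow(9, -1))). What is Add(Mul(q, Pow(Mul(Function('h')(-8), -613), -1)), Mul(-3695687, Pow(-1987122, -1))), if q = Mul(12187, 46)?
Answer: Rational(-37592448238973, 2436211572) ≈ -15431.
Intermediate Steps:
q = 560602
Function('h')(n) = Add(Rational(-8, 27), Mul(Rational(-2, 45), n)) (Function('h')(n) = Mul(Rational(2, 3), Add(Mul(n, Pow(-15, -1)), Mul(-4, Pow(9, -1)))) = Mul(Rational(2, 3), Add(Mul(n, Rational(-1, 15)), Mul(-4, Rational(1, 9)))) = Mul(Rational(2, 3), Add(Mul(Rational(-1, 15), n), Rational(-4, 9))) = Mul(Rational(2, 3), Add(Rational(-4, 9), Mul(Rational(-1, 15), n))) = Add(Rational(-8, 27), Mul(Rational(-2, 45), n)))
Add(Mul(q, Pow(Mul(Function('h')(-8), -613), -1)), Mul(-3695687, Pow(-1987122, -1))) = Add(Mul(560602, Pow(Mul(Add(Rational(-8, 27), Mul(Rational(-2, 45), -8)), -613), -1)), Mul(-3695687, Pow(-1987122, -1))) = Add(Mul(560602, Pow(Mul(Add(Rational(-8, 27), Rational(16, 45)), -613), -1)), Mul(-3695687, Rational(-1, 1987122))) = Add(Mul(560602, Pow(Mul(Rational(8, 135), -613), -1)), Rational(3695687, 1987122)) = Add(Mul(560602, Pow(Rational(-4904, 135), -1)), Rational(3695687, 1987122)) = Add(Mul(560602, Rational(-135, 4904)), Rational(3695687, 1987122)) = Add(Rational(-37840635, 2452), Rational(3695687, 1987122)) = Rational(-37592448238973, 2436211572)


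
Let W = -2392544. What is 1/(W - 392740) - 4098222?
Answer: -11414712165049/2785284 ≈ -4.0982e+6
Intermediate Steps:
1/(W - 392740) - 4098222 = 1/(-2392544 - 392740) - 4098222 = 1/(-2785284) - 4098222 = -1/2785284 - 4098222 = -11414712165049/2785284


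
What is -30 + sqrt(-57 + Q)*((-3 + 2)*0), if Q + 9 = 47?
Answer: -30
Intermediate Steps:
Q = 38 (Q = -9 + 47 = 38)
-30 + sqrt(-57 + Q)*((-3 + 2)*0) = -30 + sqrt(-57 + 38)*((-3 + 2)*0) = -30 + sqrt(-19)*(-1*0) = -30 + (I*sqrt(19))*0 = -30 + 0 = -30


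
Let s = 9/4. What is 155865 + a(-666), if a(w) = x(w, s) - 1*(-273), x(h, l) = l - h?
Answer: 627225/4 ≈ 1.5681e+5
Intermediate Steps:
s = 9/4 (s = 9*(¼) = 9/4 ≈ 2.2500)
a(w) = 1101/4 - w (a(w) = (9/4 - w) - 1*(-273) = (9/4 - w) + 273 = 1101/4 - w)
155865 + a(-666) = 155865 + (1101/4 - 1*(-666)) = 155865 + (1101/4 + 666) = 155865 + 3765/4 = 627225/4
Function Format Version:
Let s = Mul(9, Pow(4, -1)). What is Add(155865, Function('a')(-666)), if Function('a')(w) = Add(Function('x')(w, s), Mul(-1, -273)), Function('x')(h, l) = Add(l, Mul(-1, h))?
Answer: Rational(627225, 4) ≈ 1.5681e+5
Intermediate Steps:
s = Rational(9, 4) (s = Mul(9, Rational(1, 4)) = Rational(9, 4) ≈ 2.2500)
Function('a')(w) = Add(Rational(1101, 4), Mul(-1, w)) (Function('a')(w) = Add(Add(Rational(9, 4), Mul(-1, w)), Mul(-1, -273)) = Add(Add(Rational(9, 4), Mul(-1, w)), 273) = Add(Rational(1101, 4), Mul(-1, w)))
Add(155865, Function('a')(-666)) = Add(155865, Add(Rational(1101, 4), Mul(-1, -666))) = Add(155865, Add(Rational(1101, 4), 666)) = Add(155865, Rational(3765, 4)) = Rational(627225, 4)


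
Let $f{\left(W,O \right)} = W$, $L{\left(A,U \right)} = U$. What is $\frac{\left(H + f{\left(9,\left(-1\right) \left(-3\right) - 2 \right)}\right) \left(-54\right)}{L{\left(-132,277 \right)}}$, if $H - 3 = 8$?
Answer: $- \frac{1080}{277} \approx -3.8989$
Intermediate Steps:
$H = 11$ ($H = 3 + 8 = 11$)
$\frac{\left(H + f{\left(9,\left(-1\right) \left(-3\right) - 2 \right)}\right) \left(-54\right)}{L{\left(-132,277 \right)}} = \frac{\left(11 + 9\right) \left(-54\right)}{277} = 20 \left(-54\right) \frac{1}{277} = \left(-1080\right) \frac{1}{277} = - \frac{1080}{277}$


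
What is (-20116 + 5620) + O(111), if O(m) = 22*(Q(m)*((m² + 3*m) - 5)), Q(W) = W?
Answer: 30874362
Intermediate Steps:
O(m) = 22*m*(-5 + m² + 3*m) (O(m) = 22*(m*((m² + 3*m) - 5)) = 22*(m*(-5 + m² + 3*m)) = 22*m*(-5 + m² + 3*m))
(-20116 + 5620) + O(111) = (-20116 + 5620) + 22*111*(-5 + 111² + 3*111) = -14496 + 22*111*(-5 + 12321 + 333) = -14496 + 22*111*12649 = -14496 + 30888858 = 30874362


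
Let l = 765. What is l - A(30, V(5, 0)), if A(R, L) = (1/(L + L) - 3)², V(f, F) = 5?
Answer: 75659/100 ≈ 756.59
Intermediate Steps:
A(R, L) = (-3 + 1/(2*L))² (A(R, L) = (1/(2*L) - 3)² = (-3 + 1/(2*L))²)
l - A(30, V(5, 0)) = 765 - (-1 + 6*5)²/(4*5²) = 765 - (-1 + 30)²/(4*25) = 765 - 29²/(4*25) = 765 - 841/(4*25) = 765 - 1*841/100 = 765 - 841/100 = 75659/100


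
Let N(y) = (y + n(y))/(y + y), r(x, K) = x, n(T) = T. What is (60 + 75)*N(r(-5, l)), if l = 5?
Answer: 135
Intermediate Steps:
N(y) = 1 (N(y) = (y + y)/(y + y) = (2*y)/((2*y)) = (2*y)*(1/(2*y)) = 1)
(60 + 75)*N(r(-5, l)) = (60 + 75)*1 = 135*1 = 135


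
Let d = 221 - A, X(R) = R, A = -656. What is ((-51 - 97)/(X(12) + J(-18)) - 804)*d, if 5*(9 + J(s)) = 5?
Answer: -737557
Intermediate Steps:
J(s) = -8 (J(s) = -9 + (1/5)*5 = -9 + 1 = -8)
d = 877 (d = 221 - 1*(-656) = 221 + 656 = 877)
((-51 - 97)/(X(12) + J(-18)) - 804)*d = ((-51 - 97)/(12 - 8) - 804)*877 = (-148/4 - 804)*877 = (-148*1/4 - 804)*877 = (-37 - 804)*877 = -841*877 = -737557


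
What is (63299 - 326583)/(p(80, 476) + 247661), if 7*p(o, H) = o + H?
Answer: -1842988/1734183 ≈ -1.0627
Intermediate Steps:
p(o, H) = H/7 + o/7 (p(o, H) = (o + H)/7 = (H + o)/7 = H/7 + o/7)
(63299 - 326583)/(p(80, 476) + 247661) = (63299 - 326583)/(((⅐)*476 + (⅐)*80) + 247661) = -263284/((68 + 80/7) + 247661) = -263284/(556/7 + 247661) = -263284/1734183/7 = -263284*7/1734183 = -1842988/1734183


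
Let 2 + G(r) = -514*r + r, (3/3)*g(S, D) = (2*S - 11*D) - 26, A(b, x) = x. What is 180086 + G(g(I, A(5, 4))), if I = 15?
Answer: 200604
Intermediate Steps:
g(S, D) = -26 - 11*D + 2*S (g(S, D) = (2*S - 11*D) - 26 = (-11*D + 2*S) - 26 = -26 - 11*D + 2*S)
G(r) = -2 - 513*r (G(r) = -2 + (-514*r + r) = -2 - 513*r)
180086 + G(g(I, A(5, 4))) = 180086 + (-2 - 513*(-26 - 11*4 + 2*15)) = 180086 + (-2 - 513*(-26 - 44 + 30)) = 180086 + (-2 - 513*(-40)) = 180086 + (-2 + 20520) = 180086 + 20518 = 200604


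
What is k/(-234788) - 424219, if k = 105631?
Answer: -99601636203/234788 ≈ -4.2422e+5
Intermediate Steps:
k/(-234788) - 424219 = 105631/(-234788) - 424219 = 105631*(-1/234788) - 424219 = -105631/234788 - 424219 = -99601636203/234788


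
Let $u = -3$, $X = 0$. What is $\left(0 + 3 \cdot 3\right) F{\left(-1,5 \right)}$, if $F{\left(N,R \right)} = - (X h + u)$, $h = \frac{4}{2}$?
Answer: $27$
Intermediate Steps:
$h = 2$ ($h = 4 \cdot \frac{1}{2} = 2$)
$F{\left(N,R \right)} = 3$ ($F{\left(N,R \right)} = - (0 \cdot 2 - 3) = - (0 - 3) = \left(-1\right) \left(-3\right) = 3$)
$\left(0 + 3 \cdot 3\right) F{\left(-1,5 \right)} = \left(0 + 3 \cdot 3\right) 3 = \left(0 + 9\right) 3 = 9 \cdot 3 = 27$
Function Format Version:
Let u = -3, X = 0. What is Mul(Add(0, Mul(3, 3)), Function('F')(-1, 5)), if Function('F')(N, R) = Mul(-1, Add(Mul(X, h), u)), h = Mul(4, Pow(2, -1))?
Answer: 27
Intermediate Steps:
h = 2 (h = Mul(4, Rational(1, 2)) = 2)
Function('F')(N, R) = 3 (Function('F')(N, R) = Mul(-1, Add(Mul(0, 2), -3)) = Mul(-1, Add(0, -3)) = Mul(-1, -3) = 3)
Mul(Add(0, Mul(3, 3)), Function('F')(-1, 5)) = Mul(Add(0, Mul(3, 3)), 3) = Mul(Add(0, 9), 3) = Mul(9, 3) = 27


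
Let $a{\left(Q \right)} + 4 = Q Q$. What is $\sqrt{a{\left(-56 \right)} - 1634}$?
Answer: $\sqrt{1498} \approx 38.704$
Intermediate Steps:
$a{\left(Q \right)} = -4 + Q^{2}$ ($a{\left(Q \right)} = -4 + Q Q = -4 + Q^{2}$)
$\sqrt{a{\left(-56 \right)} - 1634} = \sqrt{\left(-4 + \left(-56\right)^{2}\right) - 1634} = \sqrt{\left(-4 + 3136\right) - 1634} = \sqrt{3132 - 1634} = \sqrt{1498}$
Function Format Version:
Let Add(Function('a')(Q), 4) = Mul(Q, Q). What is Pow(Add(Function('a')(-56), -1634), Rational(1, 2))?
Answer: Pow(1498, Rational(1, 2)) ≈ 38.704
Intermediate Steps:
Function('a')(Q) = Add(-4, Pow(Q, 2)) (Function('a')(Q) = Add(-4, Mul(Q, Q)) = Add(-4, Pow(Q, 2)))
Pow(Add(Function('a')(-56), -1634), Rational(1, 2)) = Pow(Add(Add(-4, Pow(-56, 2)), -1634), Rational(1, 2)) = Pow(Add(Add(-4, 3136), -1634), Rational(1, 2)) = Pow(Add(3132, -1634), Rational(1, 2)) = Pow(1498, Rational(1, 2))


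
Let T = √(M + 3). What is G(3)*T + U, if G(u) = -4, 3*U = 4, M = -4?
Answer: 4/3 - 4*I ≈ 1.3333 - 4.0*I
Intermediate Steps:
U = 4/3 (U = (⅓)*4 = 4/3 ≈ 1.3333)
T = I (T = √(-4 + 3) = √(-1) = I ≈ 1.0*I)
G(3)*T + U = -4*I + 4/3 = 4/3 - 4*I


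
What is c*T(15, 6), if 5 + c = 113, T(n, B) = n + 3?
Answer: 1944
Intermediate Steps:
T(n, B) = 3 + n
c = 108 (c = -5 + 113 = 108)
c*T(15, 6) = 108*(3 + 15) = 108*18 = 1944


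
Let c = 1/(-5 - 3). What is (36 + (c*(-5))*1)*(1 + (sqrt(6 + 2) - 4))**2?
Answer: 4981/8 - 879*sqrt(2)/2 ≈ 1.0781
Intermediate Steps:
c = -1/8 (c = 1/(-8) = -1/8 ≈ -0.12500)
(36 + (c*(-5))*1)*(1 + (sqrt(6 + 2) - 4))**2 = (36 - 1/8*(-5)*1)*(1 + (sqrt(6 + 2) - 4))**2 = (36 + (5/8)*1)*(1 + (sqrt(8) - 4))**2 = (36 + 5/8)*(1 + (2*sqrt(2) - 4))**2 = 293*(1 + (-4 + 2*sqrt(2)))**2/8 = 293*(-3 + 2*sqrt(2))**2/8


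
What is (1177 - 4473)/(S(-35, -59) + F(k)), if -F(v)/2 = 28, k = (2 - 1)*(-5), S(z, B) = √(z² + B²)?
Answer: -92288/785 - 1648*√4706/785 ≈ -261.58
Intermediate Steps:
S(z, B) = √(B² + z²)
k = -5 (k = 1*(-5) = -5)
F(v) = -56 (F(v) = -2*28 = -56)
(1177 - 4473)/(S(-35, -59) + F(k)) = (1177 - 4473)/(√((-59)² + (-35)²) - 56) = -3296/(√(3481 + 1225) - 56) = -3296/(√4706 - 56) = -3296/(-56 + √4706)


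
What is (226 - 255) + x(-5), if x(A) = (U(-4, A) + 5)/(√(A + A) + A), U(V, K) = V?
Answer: -204/7 - I*√10/35 ≈ -29.143 - 0.090351*I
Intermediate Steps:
x(A) = 1/(A + √2*√A) (x(A) = (-4 + 5)/(√(A + A) + A) = 1/(√(2*A) + A) = 1/(√2*√A + A) = 1/(A + √2*√A))
(226 - 255) + x(-5) = (226 - 255) + 1/(-5 + √2*√(-5)) = -29 + 1/(-5 + √2*(I*√5)) = -29 + 1/(-5 + I*√10)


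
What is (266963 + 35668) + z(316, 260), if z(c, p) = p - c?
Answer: 302575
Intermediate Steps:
(266963 + 35668) + z(316, 260) = (266963 + 35668) + (260 - 1*316) = 302631 + (260 - 316) = 302631 - 56 = 302575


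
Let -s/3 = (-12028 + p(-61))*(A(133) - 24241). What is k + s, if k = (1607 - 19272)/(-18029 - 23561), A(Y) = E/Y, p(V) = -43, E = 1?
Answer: -971148085372279/1106294 ≈ -8.7784e+8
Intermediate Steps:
A(Y) = 1/Y
k = 3533/8318 (k = -17665/(-41590) = -17665*(-1/41590) = 3533/8318 ≈ 0.42474)
s = -116752595076/133 (s = -3*(-12028 - 43)*(1/133 - 24241) = -(-36213)*(1/133 - 24241) = -(-36213)*(-3224052)/133 = -3*38917531692/133 = -116752595076/133 ≈ -8.7784e+8)
k + s = 3533/8318 - 116752595076/133 = -971148085372279/1106294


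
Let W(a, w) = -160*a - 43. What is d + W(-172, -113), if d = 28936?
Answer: 56413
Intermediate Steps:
W(a, w) = -43 - 160*a
d + W(-172, -113) = 28936 + (-43 - 160*(-172)) = 28936 + (-43 + 27520) = 28936 + 27477 = 56413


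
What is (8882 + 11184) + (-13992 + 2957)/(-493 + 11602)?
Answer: 222902159/11109 ≈ 20065.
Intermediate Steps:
(8882 + 11184) + (-13992 + 2957)/(-493 + 11602) = 20066 - 11035/11109 = 222902159/11109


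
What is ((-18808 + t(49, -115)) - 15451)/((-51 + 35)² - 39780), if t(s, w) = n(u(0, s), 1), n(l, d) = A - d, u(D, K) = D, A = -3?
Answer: 34263/39524 ≈ 0.86689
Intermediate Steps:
n(l, d) = -3 - d
t(s, w) = -4 (t(s, w) = -3 - 1*1 = -3 - 1 = -4)
((-18808 + t(49, -115)) - 15451)/((-51 + 35)² - 39780) = ((-18808 - 4) - 15451)/((-51 + 35)² - 39780) = (-18812 - 15451)/((-16)² - 39780) = -34263/(256 - 39780) = -34263/(-39524) = -34263*(-1/39524) = 34263/39524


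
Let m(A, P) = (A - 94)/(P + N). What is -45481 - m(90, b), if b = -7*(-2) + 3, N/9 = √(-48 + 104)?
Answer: -193157875/4247 + 72*√14/4247 ≈ -45481.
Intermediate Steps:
N = 18*√14 (N = 9*√(-48 + 104) = 9*√56 = 9*(2*√14) = 18*√14 ≈ 67.350)
b = 17 (b = 14 + 3 = 17)
m(A, P) = (-94 + A)/(P + 18*√14) (m(A, P) = (A - 94)/(P + 18*√14) = (-94 + A)/(P + 18*√14))
-45481 - m(90, b) = -45481 - (-94 + 90)/(17 + 18*√14) = -45481 - (-4)/(17 + 18*√14) = -45481 + 4/(17 + 18*√14)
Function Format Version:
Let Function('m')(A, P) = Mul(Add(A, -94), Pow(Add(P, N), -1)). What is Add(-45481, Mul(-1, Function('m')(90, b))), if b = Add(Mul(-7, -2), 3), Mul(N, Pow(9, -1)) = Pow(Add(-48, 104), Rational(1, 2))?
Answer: Add(Rational(-193157875, 4247), Mul(Rational(72, 4247), Pow(14, Rational(1, 2)))) ≈ -45481.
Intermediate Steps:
N = Mul(18, Pow(14, Rational(1, 2))) (N = Mul(9, Pow(Add(-48, 104), Rational(1, 2))) = Mul(9, Pow(56, Rational(1, 2))) = Mul(9, Mul(2, Pow(14, Rational(1, 2)))) = Mul(18, Pow(14, Rational(1, 2))) ≈ 67.350)
b = 17 (b = Add(14, 3) = 17)
Function('m')(A, P) = Mul(Pow(Add(P, Mul(18, Pow(14, Rational(1, 2)))), -1), Add(-94, A)) (Function('m')(A, P) = Mul(Add(A, -94), Pow(Add(P, Mul(18, Pow(14, Rational(1, 2)))), -1)) = Mul(Add(-94, A), Pow(Add(P, Mul(18, Pow(14, Rational(1, 2)))), -1)) = Mul(Pow(Add(P, Mul(18, Pow(14, Rational(1, 2)))), -1), Add(-94, A)))
Add(-45481, Mul(-1, Function('m')(90, b))) = Add(-45481, Mul(-1, Mul(Pow(Add(17, Mul(18, Pow(14, Rational(1, 2)))), -1), Add(-94, 90)))) = Add(-45481, Mul(-1, Mul(Pow(Add(17, Mul(18, Pow(14, Rational(1, 2)))), -1), -4))) = Add(-45481, Mul(-1, Mul(-4, Pow(Add(17, Mul(18, Pow(14, Rational(1, 2)))), -1)))) = Add(-45481, Mul(4, Pow(Add(17, Mul(18, Pow(14, Rational(1, 2)))), -1)))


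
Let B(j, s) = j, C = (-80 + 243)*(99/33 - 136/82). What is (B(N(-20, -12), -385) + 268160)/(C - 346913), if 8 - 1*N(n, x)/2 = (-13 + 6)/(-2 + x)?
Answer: -10995175/14214468 ≈ -0.77352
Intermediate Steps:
N(n, x) = 16 + 14/(-2 + x) (N(n, x) = 16 - 2*(-13 + 6)/(-2 + x) = 16 - (-14)/(-2 + x) = 16 + 14/(-2 + x))
C = 8965/41 (C = 163*(99*(1/33) - 136*1/82) = 163*(3 - 68/41) = 163*(55/41) = 8965/41 ≈ 218.66)
(B(N(-20, -12), -385) + 268160)/(C - 346913) = (2*(-9 + 8*(-12))/(-2 - 12) + 268160)/(8965/41 - 346913) = (2*(-9 - 96)/(-14) + 268160)/(-14214468/41) = (2*(-1/14)*(-105) + 268160)*(-41/14214468) = (15 + 268160)*(-41/14214468) = 268175*(-41/14214468) = -10995175/14214468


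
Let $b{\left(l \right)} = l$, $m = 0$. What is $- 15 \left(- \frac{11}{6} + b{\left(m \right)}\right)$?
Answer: $\frac{55}{2} \approx 27.5$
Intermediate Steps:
$- 15 \left(- \frac{11}{6} + b{\left(m \right)}\right) = - 15 \left(- \frac{11}{6} + 0\right) = \left(-15\right) \left(- \frac{11}{6}\right) = \frac{55}{2}$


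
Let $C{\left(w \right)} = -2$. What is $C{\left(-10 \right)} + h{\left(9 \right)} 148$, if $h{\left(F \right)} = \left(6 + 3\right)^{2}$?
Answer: $11986$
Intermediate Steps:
$h{\left(F \right)} = 81$ ($h{\left(F \right)} = 9^{2} = 81$)
$C{\left(-10 \right)} + h{\left(9 \right)} 148 = -2 + 81 \cdot 148 = -2 + 11988 = 11986$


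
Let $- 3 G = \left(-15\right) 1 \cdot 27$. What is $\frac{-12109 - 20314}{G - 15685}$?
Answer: $\frac{32423}{15550} \approx 2.0851$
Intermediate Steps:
$G = 135$ ($G = - \frac{\left(-15\right) 1 \cdot 27}{3} = - \frac{\left(-15\right) 27}{3} = \left(- \frac{1}{3}\right) \left(-405\right) = 135$)
$\frac{-12109 - 20314}{G - 15685} = \frac{-12109 - 20314}{135 - 15685} = - \frac{32423}{135 + \left(-24344 + 8659\right)} = - \frac{32423}{135 - 15685} = - \frac{32423}{-15550} = \left(-32423\right) \left(- \frac{1}{15550}\right) = \frac{32423}{15550}$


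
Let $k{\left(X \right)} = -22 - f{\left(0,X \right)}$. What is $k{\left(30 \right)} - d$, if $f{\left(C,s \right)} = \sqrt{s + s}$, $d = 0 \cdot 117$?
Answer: $-22 - 2 \sqrt{15} \approx -29.746$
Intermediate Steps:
$d = 0$
$f{\left(C,s \right)} = \sqrt{2} \sqrt{s}$ ($f{\left(C,s \right)} = \sqrt{2 s} = \sqrt{2} \sqrt{s}$)
$k{\left(X \right)} = -22 - \sqrt{2} \sqrt{X}$
$k{\left(30 \right)} - d = \left(-22 - \sqrt{2} \sqrt{30}\right) - 0 = \left(-22 - 2 \sqrt{15}\right) + 0 = -22 - 2 \sqrt{15}$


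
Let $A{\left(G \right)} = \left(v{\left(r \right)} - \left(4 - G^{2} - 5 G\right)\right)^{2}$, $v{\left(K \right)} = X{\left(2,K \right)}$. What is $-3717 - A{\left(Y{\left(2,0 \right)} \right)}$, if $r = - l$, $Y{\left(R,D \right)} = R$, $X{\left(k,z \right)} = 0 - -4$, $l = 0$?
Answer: $-3913$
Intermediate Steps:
$X{\left(k,z \right)} = 4$ ($X{\left(k,z \right)} = 0 + 4 = 4$)
$r = 0$ ($r = \left(-1\right) 0 = 0$)
$v{\left(K \right)} = 4$
$A{\left(G \right)} = \left(G^{2} + 5 G\right)^{2}$ ($A{\left(G \right)} = \left(4 - \left(4 - G^{2} - 5 G\right)\right)^{2} = \left(4 + \left(-4 + G^{2} + 5 G\right)\right)^{2} = \left(G^{2} + 5 G\right)^{2}$)
$-3717 - A{\left(Y{\left(2,0 \right)} \right)} = -3717 - 2^{2} \left(5 + 2\right)^{2} = -3717 - 4 \cdot 7^{2} = -3717 - 4 \cdot 49 = -3717 - 196 = -3913$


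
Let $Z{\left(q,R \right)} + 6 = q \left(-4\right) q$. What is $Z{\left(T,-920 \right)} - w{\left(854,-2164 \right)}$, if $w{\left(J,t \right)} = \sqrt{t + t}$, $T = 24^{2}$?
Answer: $-1327110 - 2 i \sqrt{1082} \approx -1.3271 \cdot 10^{6} - 65.788 i$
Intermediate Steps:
$T = 576$
$w{\left(J,t \right)} = \sqrt{2} \sqrt{t}$ ($w{\left(J,t \right)} = \sqrt{2 t} = \sqrt{2} \sqrt{t}$)
$Z{\left(q,R \right)} = -6 - 4 q^{2}$ ($Z{\left(q,R \right)} = -6 + q \left(-4\right) q = -6 + - 4 q q = -6 - 4 q^{2}$)
$Z{\left(T,-920 \right)} - w{\left(854,-2164 \right)} = \left(-6 - 4 \cdot 576^{2}\right) - \sqrt{2} \sqrt{-2164} = \left(-6 - 1327104\right) - \sqrt{2} \cdot 2 i \sqrt{541} = \left(-6 - 1327104\right) - 2 i \sqrt{1082} = -1327110 - 2 i \sqrt{1082}$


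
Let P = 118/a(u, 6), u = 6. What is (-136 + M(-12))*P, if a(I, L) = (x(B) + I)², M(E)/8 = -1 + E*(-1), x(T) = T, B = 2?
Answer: -177/2 ≈ -88.500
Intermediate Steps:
M(E) = -8 - 8*E (M(E) = 8*(-1 + E*(-1)) = 8*(-1 - E) = -8 - 8*E)
a(I, L) = (2 + I)²
P = 59/32 (P = 118/((2 + 6)²) = 118/(8²) = 118/64 = 118*(1/64) = 59/32 ≈ 1.8438)
(-136 + M(-12))*P = (-136 + (-8 - 8*(-12)))*(59/32) = (-136 + (-8 + 96))*(59/32) = (-136 + 88)*(59/32) = -48*59/32 = -177/2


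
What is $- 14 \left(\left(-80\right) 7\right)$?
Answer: $7840$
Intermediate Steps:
$- 14 \left(\left(-80\right) 7\right) = \left(-14\right) \left(-560\right) = 7840$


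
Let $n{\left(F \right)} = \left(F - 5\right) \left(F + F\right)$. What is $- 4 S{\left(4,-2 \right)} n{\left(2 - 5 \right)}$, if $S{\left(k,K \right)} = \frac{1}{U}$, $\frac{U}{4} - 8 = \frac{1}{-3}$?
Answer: $- \frac{144}{23} \approx -6.2609$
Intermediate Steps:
$U = \frac{92}{3}$ ($U = 32 + \frac{4}{-3} = 32 + 4 \left(- \frac{1}{3}\right) = 32 - \frac{4}{3} = \frac{92}{3} \approx 30.667$)
$S{\left(k,K \right)} = \frac{3}{92}$ ($S{\left(k,K \right)} = \frac{1}{\frac{92}{3}} = \frac{3}{92}$)
$n{\left(F \right)} = 2 F \left(-5 + F\right)$ ($n{\left(F \right)} = \left(-5 + F\right) 2 F = 2 F \left(-5 + F\right)$)
$- 4 S{\left(4,-2 \right)} n{\left(2 - 5 \right)} = \left(-4\right) \frac{3}{92} \cdot 2 \left(2 - 5\right) \left(-5 + \left(2 - 5\right)\right) = - \frac{3 \cdot 2 \left(2 - 5\right) \left(-5 + \left(2 - 5\right)\right)}{23} = - \frac{3 \cdot 2 \left(-3\right) \left(-5 - 3\right)}{23} = - \frac{3 \cdot 2 \left(-3\right) \left(-8\right)}{23} = \left(- \frac{3}{23}\right) 48 = - \frac{144}{23}$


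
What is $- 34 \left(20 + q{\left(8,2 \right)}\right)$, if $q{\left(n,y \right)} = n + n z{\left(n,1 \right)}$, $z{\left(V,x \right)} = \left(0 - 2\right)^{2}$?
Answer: $-2040$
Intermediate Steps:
$z{\left(V,x \right)} = 4$ ($z{\left(V,x \right)} = \left(-2\right)^{2} = 4$)
$q{\left(n,y \right)} = 5 n$ ($q{\left(n,y \right)} = n + n 4 = n + 4 n = 5 n$)
$- 34 \left(20 + q{\left(8,2 \right)}\right) = - 34 \left(20 + 5 \cdot 8\right) = - 34 \left(20 + 40\right) = \left(-34\right) 60 = -2040$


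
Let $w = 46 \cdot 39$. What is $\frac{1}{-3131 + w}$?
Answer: $- \frac{1}{1337} \approx -0.00074794$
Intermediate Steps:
$w = 1794$
$\frac{1}{-3131 + w} = \frac{1}{-3131 + 1794} = \frac{1}{-1337} = - \frac{1}{1337}$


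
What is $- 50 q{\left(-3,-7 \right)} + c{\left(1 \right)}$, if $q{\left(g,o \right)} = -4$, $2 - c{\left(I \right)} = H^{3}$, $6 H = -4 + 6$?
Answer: $\frac{5453}{27} \approx 201.96$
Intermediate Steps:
$H = \frac{1}{3}$ ($H = \frac{-4 + 6}{6} = \frac{1}{6} \cdot 2 = \frac{1}{3} \approx 0.33333$)
$c{\left(I \right)} = \frac{53}{27}$ ($c{\left(I \right)} = 2 - \left(\frac{1}{3}\right)^{3} = 2 - \frac{1}{27} = \frac{53}{27}$)
$- 50 q{\left(-3,-7 \right)} + c{\left(1 \right)} = \left(-50\right) \left(-4\right) + \frac{53}{27} = 200 + \frac{53}{27} = \frac{5453}{27}$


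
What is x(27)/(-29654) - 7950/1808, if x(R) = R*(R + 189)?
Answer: -61573389/13403608 ≈ -4.5938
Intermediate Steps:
x(R) = R*(189 + R)
x(27)/(-29654) - 7950/1808 = (27*(189 + 27))/(-29654) - 7950/1808 = (27*216)*(-1/29654) - 7950*1/1808 = 5832*(-1/29654) - 3975/904 = -2916/14827 - 3975/904 = -61573389/13403608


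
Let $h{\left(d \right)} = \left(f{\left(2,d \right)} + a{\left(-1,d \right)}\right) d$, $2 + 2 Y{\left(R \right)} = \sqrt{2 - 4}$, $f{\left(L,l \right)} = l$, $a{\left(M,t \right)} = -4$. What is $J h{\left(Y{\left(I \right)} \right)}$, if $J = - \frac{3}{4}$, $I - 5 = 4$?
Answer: $- \frac{27}{8} + \frac{9 i \sqrt{2}}{4} \approx -3.375 + 3.182 i$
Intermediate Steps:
$I = 9$ ($I = 5 + 4 = 9$)
$Y{\left(R \right)} = -1 + \frac{i \sqrt{2}}{2}$ ($Y{\left(R \right)} = -1 + \frac{\sqrt{2 - 4}}{2} = -1 + \frac{\sqrt{-2}}{2} = -1 + \frac{i \sqrt{2}}{2}$)
$J = - \frac{3}{4}$ ($J = \left(-3\right) \frac{1}{4} = - \frac{3}{4} \approx -0.75$)
$h{\left(d \right)} = d \left(-4 + d\right)$ ($h{\left(d \right)} = \left(d - 4\right) d = \left(-4 + d\right) d = d \left(-4 + d\right)$)
$J h{\left(Y{\left(I \right)} \right)} = - \frac{3 \left(-1 + \frac{i \sqrt{2}}{2}\right) \left(-4 - \left(1 - \frac{i \sqrt{2}}{2}\right)\right)}{4} = - \frac{3 \left(-1 + \frac{i \sqrt{2}}{2}\right) \left(-5 + \frac{i \sqrt{2}}{2}\right)}{4}$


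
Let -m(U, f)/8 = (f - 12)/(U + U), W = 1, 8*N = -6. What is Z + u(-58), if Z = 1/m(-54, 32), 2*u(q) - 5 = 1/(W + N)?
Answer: 207/40 ≈ 5.1750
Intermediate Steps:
N = -3/4 (N = (1/8)*(-6) = -3/4 ≈ -0.75000)
u(q) = 9/2 (u(q) = 5/2 + 1/(2*(1 - 3/4)) = 5/2 + 1/(2*(1/4)) = 5/2 + (1/2)*4 = 5/2 + 2 = 9/2)
m(U, f) = -4*(-12 + f)/U (m(U, f) = -8*(f - 12)/(U + U) = -8*(-12 + f)/(2*U) = -8*(-12 + f)*1/(2*U) = -4*(-12 + f)/U)
Z = 27/40 (Z = 1/(4*(12 - 1*32)/(-54)) = 1/(4*(-1/54)*(12 - 32)) = 1/(4*(-1/54)*(-20)) = 1/(40/27) = 27/40 ≈ 0.67500)
Z + u(-58) = 27/40 + 9/2 = 207/40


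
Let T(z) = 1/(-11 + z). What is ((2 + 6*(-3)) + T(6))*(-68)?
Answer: 5508/5 ≈ 1101.6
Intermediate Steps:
((2 + 6*(-3)) + T(6))*(-68) = ((2 + 6*(-3)) + 1/(-11 + 6))*(-68) = ((2 - 18) + 1/(-5))*(-68) = (-16 - 1/5)*(-68) = -81/5*(-68) = 5508/5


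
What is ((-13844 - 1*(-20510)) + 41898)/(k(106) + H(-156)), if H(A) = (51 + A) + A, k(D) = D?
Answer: -48564/155 ≈ -313.32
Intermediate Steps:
H(A) = 51 + 2*A
((-13844 - 1*(-20510)) + 41898)/(k(106) + H(-156)) = ((-13844 - 1*(-20510)) + 41898)/(106 + (51 + 2*(-156))) = ((-13844 + 20510) + 41898)/(106 + (51 - 312)) = (6666 + 41898)/(106 - 261) = 48564/(-155) = 48564*(-1/155) = -48564/155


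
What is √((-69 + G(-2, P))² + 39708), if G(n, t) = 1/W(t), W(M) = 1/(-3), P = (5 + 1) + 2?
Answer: 6*√1247 ≈ 211.88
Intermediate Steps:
P = 8 (P = 6 + 2 = 8)
W(M) = -⅓
G(n, t) = -3 (G(n, t) = 1/(-⅓) = -3)
√((-69 + G(-2, P))² + 39708) = √((-69 - 3)² + 39708) = √((-72)² + 39708) = √(5184 + 39708) = √44892 = 6*√1247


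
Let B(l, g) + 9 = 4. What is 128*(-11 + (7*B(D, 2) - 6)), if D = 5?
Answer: -6656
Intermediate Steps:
B(l, g) = -5 (B(l, g) = -9 + 4 = -5)
128*(-11 + (7*B(D, 2) - 6)) = 128*(-11 + (7*(-5) - 6)) = 128*(-11 + (-35 - 6)) = 128*(-11 - 41) = 128*(-52) = -6656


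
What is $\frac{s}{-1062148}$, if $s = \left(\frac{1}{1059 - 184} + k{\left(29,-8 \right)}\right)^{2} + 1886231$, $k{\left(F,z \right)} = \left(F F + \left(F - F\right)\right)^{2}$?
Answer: $- \frac{383002605306616751}{813207062500} \approx -4.7098 \cdot 10^{5}$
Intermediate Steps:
$k{\left(F,z \right)} = F^{4}$ ($k{\left(F,z \right)} = \left(F^{2} + 0\right)^{2} = \left(F^{2}\right)^{2} = F^{4}$)
$s = \frac{383002605306616751}{765625}$ ($s = \left(\frac{1}{1059 - 184} + 29^{4}\right)^{2} + 1886231 = \left(\frac{1}{875} + 707281\right)^{2} + 1886231 = \left(\frac{618870876}{875}\right)^{2} + 1886231 = \frac{383001161161007376}{765625} + 1886231 = \frac{383002605306616751}{765625} \approx 5.0025 \cdot 10^{11}$)
$\frac{s}{-1062148} = \frac{383002605306616751}{765625 \left(-1062148\right)} = \frac{383002605306616751}{765625} \left(- \frac{1}{1062148}\right) = - \frac{383002605306616751}{813207062500}$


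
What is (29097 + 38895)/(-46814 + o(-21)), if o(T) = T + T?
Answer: -8499/5857 ≈ -1.4511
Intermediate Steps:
o(T) = 2*T
(29097 + 38895)/(-46814 + o(-21)) = (29097 + 38895)/(-46814 + 2*(-21)) = 67992/(-46814 - 42) = 67992/(-46856) = 67992*(-1/46856) = -8499/5857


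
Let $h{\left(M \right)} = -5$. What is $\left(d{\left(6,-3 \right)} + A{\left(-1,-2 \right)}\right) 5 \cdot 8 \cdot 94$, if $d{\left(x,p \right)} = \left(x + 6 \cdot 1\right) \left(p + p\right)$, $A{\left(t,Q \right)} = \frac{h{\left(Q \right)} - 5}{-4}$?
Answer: $-261320$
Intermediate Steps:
$A{\left(t,Q \right)} = \frac{5}{2}$ ($A{\left(t,Q \right)} = \frac{-5 - 5}{-4} = \left(-5 - 5\right) \left(- \frac{1}{4}\right) = \left(-10\right) \left(- \frac{1}{4}\right) = \frac{5}{2}$)
$d{\left(x,p \right)} = 2 p \left(6 + x\right)$ ($d{\left(x,p \right)} = \left(x + 6\right) 2 p = \left(6 + x\right) 2 p = 2 p \left(6 + x\right)$)
$\left(d{\left(6,-3 \right)} + A{\left(-1,-2 \right)}\right) 5 \cdot 8 \cdot 94 = \left(2 \left(-3\right) \left(6 + 6\right) + \frac{5}{2}\right) 5 \cdot 8 \cdot 94 = \left(2 \left(-3\right) 12 + \frac{5}{2}\right) 5 \cdot 8 \cdot 94 = \left(-72 + \frac{5}{2}\right) 5 \cdot 8 \cdot 94 = \left(- \frac{139}{2}\right) 5 \cdot 8 \cdot 94 = \left(- \frac{695}{2}\right) 8 \cdot 94 = \left(-2780\right) 94 = -261320$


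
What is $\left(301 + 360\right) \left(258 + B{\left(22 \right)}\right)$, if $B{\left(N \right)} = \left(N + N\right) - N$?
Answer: $185080$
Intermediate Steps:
$B{\left(N \right)} = N$ ($B{\left(N \right)} = 2 N - N = N$)
$\left(301 + 360\right) \left(258 + B{\left(22 \right)}\right) = \left(301 + 360\right) \left(258 + 22\right) = 661 \cdot 280 = 185080$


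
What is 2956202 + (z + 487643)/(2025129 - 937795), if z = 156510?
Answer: 3214379589621/1087334 ≈ 2.9562e+6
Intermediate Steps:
2956202 + (z + 487643)/(2025129 - 937795) = 2956202 + (156510 + 487643)/(2025129 - 937795) = 2956202 + 644153/1087334 = 3214379589621/1087334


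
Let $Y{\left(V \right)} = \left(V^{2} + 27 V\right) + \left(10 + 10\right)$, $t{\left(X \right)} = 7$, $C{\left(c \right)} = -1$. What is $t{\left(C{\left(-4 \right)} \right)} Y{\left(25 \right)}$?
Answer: $9240$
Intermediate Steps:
$Y{\left(V \right)} = 20 + V^{2} + 27 V$ ($Y{\left(V \right)} = \left(V^{2} + 27 V\right) + 20 = 20 + V^{2} + 27 V$)
$t{\left(C{\left(-4 \right)} \right)} Y{\left(25 \right)} = 7 \left(20 + 25^{2} + 27 \cdot 25\right) = 7 \left(20 + 625 + 675\right) = 7 \cdot 1320 = 9240$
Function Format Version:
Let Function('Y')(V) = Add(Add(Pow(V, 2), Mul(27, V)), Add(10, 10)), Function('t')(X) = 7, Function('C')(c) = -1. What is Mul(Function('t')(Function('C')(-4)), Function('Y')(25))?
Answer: 9240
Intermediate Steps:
Function('Y')(V) = Add(20, Pow(V, 2), Mul(27, V)) (Function('Y')(V) = Add(Add(Pow(V, 2), Mul(27, V)), 20) = Add(20, Pow(V, 2), Mul(27, V)))
Mul(Function('t')(Function('C')(-4)), Function('Y')(25)) = Mul(7, Add(20, Pow(25, 2), Mul(27, 25))) = Mul(7, Add(20, 625, 675)) = Mul(7, 1320) = 9240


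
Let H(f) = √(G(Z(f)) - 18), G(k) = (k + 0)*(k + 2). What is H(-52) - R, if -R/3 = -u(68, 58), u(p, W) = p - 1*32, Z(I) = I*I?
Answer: -108 + √7317006 ≈ 2597.0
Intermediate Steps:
Z(I) = I²
G(k) = k*(2 + k)
u(p, W) = -32 + p (u(p, W) = p - 32 = -32 + p)
R = 108 (R = -(-3)*(-32 + 68) = -(-3)*36 = -3*(-36) = 108)
H(f) = √(-18 + f²*(2 + f²)) (H(f) = √(f²*(2 + f²) - 18) = √(-18 + f²*(2 + f²)))
H(-52) - R = √(-18 + (-52)²*(2 + (-52)²)) - 1*108 = √(-18 + 2704*(2 + 2704)) - 108 = √(-18 + 2704*2706) - 108 = √(-18 + 7317024) - 108 = √7317006 - 108 = -108 + √7317006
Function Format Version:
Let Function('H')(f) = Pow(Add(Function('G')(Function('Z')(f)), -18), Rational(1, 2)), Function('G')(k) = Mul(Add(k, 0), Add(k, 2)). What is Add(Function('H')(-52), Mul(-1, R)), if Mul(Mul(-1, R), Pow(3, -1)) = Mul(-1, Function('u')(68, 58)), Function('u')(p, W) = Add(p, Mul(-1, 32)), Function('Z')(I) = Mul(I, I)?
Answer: Add(-108, Pow(7317006, Rational(1, 2))) ≈ 2597.0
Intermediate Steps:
Function('Z')(I) = Pow(I, 2)
Function('G')(k) = Mul(k, Add(2, k))
Function('u')(p, W) = Add(-32, p) (Function('u')(p, W) = Add(p, -32) = Add(-32, p))
R = 108 (R = Mul(-3, Mul(-1, Add(-32, 68))) = Mul(-3, Mul(-1, 36)) = Mul(-3, -36) = 108)
Function('H')(f) = Pow(Add(-18, Mul(Pow(f, 2), Add(2, Pow(f, 2)))), Rational(1, 2)) (Function('H')(f) = Pow(Add(Mul(Pow(f, 2), Add(2, Pow(f, 2))), -18), Rational(1, 2)) = Pow(Add(-18, Mul(Pow(f, 2), Add(2, Pow(f, 2)))), Rational(1, 2)))
Add(Function('H')(-52), Mul(-1, R)) = Add(Pow(Add(-18, Mul(Pow(-52, 2), Add(2, Pow(-52, 2)))), Rational(1, 2)), Mul(-1, 108)) = Add(Pow(Add(-18, Mul(2704, Add(2, 2704))), Rational(1, 2)), -108) = Add(Pow(Add(-18, Mul(2704, 2706)), Rational(1, 2)), -108) = Add(Pow(Add(-18, 7317024), Rational(1, 2)), -108) = Add(Pow(7317006, Rational(1, 2)), -108) = Add(-108, Pow(7317006, Rational(1, 2)))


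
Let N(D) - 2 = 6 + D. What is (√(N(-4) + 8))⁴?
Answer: 144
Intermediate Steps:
N(D) = 8 + D (N(D) = 2 + (6 + D) = 8 + D)
(√(N(-4) + 8))⁴ = (√((8 - 4) + 8))⁴ = (√(4 + 8))⁴ = (√12)⁴ = (2*√3)⁴ = 144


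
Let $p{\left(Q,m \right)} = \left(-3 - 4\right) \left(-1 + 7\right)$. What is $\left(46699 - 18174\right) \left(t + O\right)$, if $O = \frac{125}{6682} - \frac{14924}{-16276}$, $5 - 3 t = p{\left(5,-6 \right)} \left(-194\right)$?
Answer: $- \frac{485636329665025}{6274398} \approx -7.74 \cdot 10^{7}$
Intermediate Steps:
$p{\left(Q,m \right)} = -42$ ($p{\left(Q,m \right)} = \left(-7\right) 6 = -42$)
$t = - \frac{8143}{3}$ ($t = \frac{5}{3} - \frac{\left(-42\right) \left(-194\right)}{3} = \frac{5}{3} - 2716 = - \frac{8143}{3} \approx -2714.3$)
$O = \frac{1956859}{2091466}$ ($O = 125 \cdot \frac{1}{6682} - - \frac{287}{313} = \frac{125}{6682} + \frac{287}{313} = \frac{1956859}{2091466} \approx 0.93564$)
$\left(46699 - 18174\right) \left(t + O\right) = \left(46699 - 18174\right) \left(- \frac{8143}{3} + \frac{1956859}{2091466}\right) = 28525 \left(- \frac{17024937061}{6274398}\right) = - \frac{485636329665025}{6274398}$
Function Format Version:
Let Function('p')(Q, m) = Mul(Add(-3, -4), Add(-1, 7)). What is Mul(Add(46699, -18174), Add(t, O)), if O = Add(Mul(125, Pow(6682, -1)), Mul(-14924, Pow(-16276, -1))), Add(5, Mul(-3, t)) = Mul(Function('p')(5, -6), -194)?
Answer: Rational(-485636329665025, 6274398) ≈ -7.7400e+7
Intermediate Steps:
Function('p')(Q, m) = -42 (Function('p')(Q, m) = Mul(-7, 6) = -42)
t = Rational(-8143, 3) (t = Add(Rational(5, 3), Mul(Rational(-1, 3), Mul(-42, -194))) = Add(Rational(5, 3), Mul(Rational(-1, 3), 8148)) = Add(Rational(5, 3), -2716) = Rational(-8143, 3) ≈ -2714.3)
O = Rational(1956859, 2091466) (O = Add(Mul(125, Rational(1, 6682)), Mul(-14924, Rational(-1, 16276))) = Add(Rational(125, 6682), Rational(287, 313)) = Rational(1956859, 2091466) ≈ 0.93564)
Mul(Add(46699, -18174), Add(t, O)) = Mul(Add(46699, -18174), Add(Rational(-8143, 3), Rational(1956859, 2091466))) = Mul(28525, Rational(-17024937061, 6274398)) = Rational(-485636329665025, 6274398)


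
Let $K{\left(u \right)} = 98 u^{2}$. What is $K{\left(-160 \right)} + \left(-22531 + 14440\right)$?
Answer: $2500709$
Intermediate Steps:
$K{\left(-160 \right)} + \left(-22531 + 14440\right) = 98 \left(-160\right)^{2} + \left(-22531 + 14440\right) = 98 \cdot 25600 - 8091 = 2508800 - 8091 = 2500709$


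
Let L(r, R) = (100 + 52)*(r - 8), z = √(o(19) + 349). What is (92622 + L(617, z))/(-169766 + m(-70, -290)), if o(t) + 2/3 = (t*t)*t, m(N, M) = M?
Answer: -92595/85028 ≈ -1.0890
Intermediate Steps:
o(t) = -⅔ + t³ (o(t) = -⅔ + (t*t)*t = -⅔ + t²*t = -⅔ + t³)
z = √64866/3 (z = √((-⅔ + 19³) + 349) = √((-⅔ + 6859) + 349) = √(20575/3 + 349) = √(21622/3) = √64866/3 ≈ 84.896)
L(r, R) = -1216 + 152*r (L(r, R) = 152*(-8 + r) = -1216 + 152*r)
(92622 + L(617, z))/(-169766 + m(-70, -290)) = (92622 + (-1216 + 152*617))/(-169766 - 290) = (92622 + (-1216 + 93784))/(-170056) = (92622 + 92568)*(-1/170056) = 185190*(-1/170056) = -92595/85028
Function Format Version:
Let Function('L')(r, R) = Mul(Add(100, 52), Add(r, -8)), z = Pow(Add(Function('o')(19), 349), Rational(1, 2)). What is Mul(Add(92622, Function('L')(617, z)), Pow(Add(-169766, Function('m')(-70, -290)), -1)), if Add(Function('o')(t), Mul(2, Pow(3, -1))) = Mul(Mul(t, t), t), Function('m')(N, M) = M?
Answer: Rational(-92595, 85028) ≈ -1.0890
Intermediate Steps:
Function('o')(t) = Add(Rational(-2, 3), Pow(t, 3)) (Function('o')(t) = Add(Rational(-2, 3), Mul(Mul(t, t), t)) = Add(Rational(-2, 3), Mul(Pow(t, 2), t)) = Add(Rational(-2, 3), Pow(t, 3)))
z = Mul(Rational(1, 3), Pow(64866, Rational(1, 2))) (z = Pow(Add(Add(Rational(-2, 3), Pow(19, 3)), 349), Rational(1, 2)) = Pow(Add(Add(Rational(-2, 3), 6859), 349), Rational(1, 2)) = Pow(Add(Rational(20575, 3), 349), Rational(1, 2)) = Pow(Rational(21622, 3), Rational(1, 2)) = Mul(Rational(1, 3), Pow(64866, Rational(1, 2))) ≈ 84.896)
Function('L')(r, R) = Add(-1216, Mul(152, r)) (Function('L')(r, R) = Mul(152, Add(-8, r)) = Add(-1216, Mul(152, r)))
Mul(Add(92622, Function('L')(617, z)), Pow(Add(-169766, Function('m')(-70, -290)), -1)) = Mul(Add(92622, Add(-1216, Mul(152, 617))), Pow(Add(-169766, -290), -1)) = Mul(Add(92622, Add(-1216, 93784)), Pow(-170056, -1)) = Mul(Add(92622, 92568), Rational(-1, 170056)) = Mul(185190, Rational(-1, 170056)) = Rational(-92595, 85028)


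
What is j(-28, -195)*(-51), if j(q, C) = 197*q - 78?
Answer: 285294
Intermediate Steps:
j(q, C) = -78 + 197*q
j(-28, -195)*(-51) = (-78 + 197*(-28))*(-51) = (-78 - 5516)*(-51) = -5594*(-51) = 285294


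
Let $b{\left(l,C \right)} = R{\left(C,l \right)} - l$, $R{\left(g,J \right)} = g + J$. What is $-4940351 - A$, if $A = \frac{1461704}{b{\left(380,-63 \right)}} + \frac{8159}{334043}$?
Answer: $- \frac{103479977677604}{21044709} \approx -4.9172 \cdot 10^{6}$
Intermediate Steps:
$R{\left(g,J \right)} = J + g$
$b{\left(l,C \right)} = C$ ($b{\left(l,C \right)} = \left(l + C\right) - l = \left(C + l\right) - l = C$)
$A = - \frac{488271475255}{21044709}$ ($A = \frac{1461704}{-63} + \frac{8159}{334043} = 1461704 \left(- \frac{1}{63}\right) + 8159 \cdot \frac{1}{334043} = - \frac{1461704}{63} + \frac{8159}{334043} = - \frac{488271475255}{21044709} \approx -23202.0$)
$-4940351 - A = -4940351 - - \frac{488271475255}{21044709} = -4940351 + \frac{488271475255}{21044709} = - \frac{103479977677604}{21044709}$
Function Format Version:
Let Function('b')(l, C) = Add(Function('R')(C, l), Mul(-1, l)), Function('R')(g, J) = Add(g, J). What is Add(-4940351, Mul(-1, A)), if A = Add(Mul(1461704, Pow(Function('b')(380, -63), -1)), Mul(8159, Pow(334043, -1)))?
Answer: Rational(-103479977677604, 21044709) ≈ -4.9172e+6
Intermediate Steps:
Function('R')(g, J) = Add(J, g)
Function('b')(l, C) = C (Function('b')(l, C) = Add(Add(l, C), Mul(-1, l)) = Add(Add(C, l), Mul(-1, l)) = C)
A = Rational(-488271475255, 21044709) (A = Add(Mul(1461704, Pow(-63, -1)), Mul(8159, Pow(334043, -1))) = Add(Mul(1461704, Rational(-1, 63)), Mul(8159, Rational(1, 334043))) = Add(Rational(-1461704, 63), Rational(8159, 334043)) = Rational(-488271475255, 21044709) ≈ -23202.)
Add(-4940351, Mul(-1, A)) = Add(-4940351, Mul(-1, Rational(-488271475255, 21044709))) = Add(-4940351, Rational(488271475255, 21044709)) = Rational(-103479977677604, 21044709)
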